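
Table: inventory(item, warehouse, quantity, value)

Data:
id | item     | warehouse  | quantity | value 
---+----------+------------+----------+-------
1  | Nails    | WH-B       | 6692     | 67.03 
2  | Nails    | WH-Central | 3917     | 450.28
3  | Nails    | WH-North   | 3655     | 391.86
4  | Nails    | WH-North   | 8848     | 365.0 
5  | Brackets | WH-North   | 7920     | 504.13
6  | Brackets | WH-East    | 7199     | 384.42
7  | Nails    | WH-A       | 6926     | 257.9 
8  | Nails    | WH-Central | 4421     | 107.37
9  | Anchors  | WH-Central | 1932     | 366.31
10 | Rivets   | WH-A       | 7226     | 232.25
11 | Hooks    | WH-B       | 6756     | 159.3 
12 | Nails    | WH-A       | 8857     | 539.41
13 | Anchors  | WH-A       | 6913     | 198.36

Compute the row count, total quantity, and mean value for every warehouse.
SELECT warehouse,
       COUNT(*) as cnt,
       SUM(quantity) as total_quantity,
       AVG(value) as avg_value
FROM inventory
GROUP BY warehouse

Result:
  WH-A: 4 records, 29922 total quantity, 306.98 avg value
  WH-B: 2 records, 13448 total quantity, 113.17 avg value
  WH-Central: 3 records, 10270 total quantity, 307.99 avg value
  WH-East: 1 records, 7199 total quantity, 384.42 avg value
  WH-North: 3 records, 20423 total quantity, 420.33 avg value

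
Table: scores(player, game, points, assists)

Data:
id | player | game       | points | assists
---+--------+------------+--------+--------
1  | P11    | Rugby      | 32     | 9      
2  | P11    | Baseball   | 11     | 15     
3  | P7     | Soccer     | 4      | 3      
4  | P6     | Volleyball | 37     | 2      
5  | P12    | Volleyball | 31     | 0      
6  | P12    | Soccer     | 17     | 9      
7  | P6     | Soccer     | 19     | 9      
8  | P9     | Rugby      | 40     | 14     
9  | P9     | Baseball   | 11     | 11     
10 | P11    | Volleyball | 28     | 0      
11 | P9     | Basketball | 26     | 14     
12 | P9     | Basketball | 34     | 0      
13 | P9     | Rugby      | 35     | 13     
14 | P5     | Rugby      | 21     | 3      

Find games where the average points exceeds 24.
SELECT game, AVG(points)
FROM scores
GROUP BY game
HAVING AVG(points) > 24

Result:
  Basketball: avg=30.00
  Rugby: avg=32.00
  Volleyball: avg=32.00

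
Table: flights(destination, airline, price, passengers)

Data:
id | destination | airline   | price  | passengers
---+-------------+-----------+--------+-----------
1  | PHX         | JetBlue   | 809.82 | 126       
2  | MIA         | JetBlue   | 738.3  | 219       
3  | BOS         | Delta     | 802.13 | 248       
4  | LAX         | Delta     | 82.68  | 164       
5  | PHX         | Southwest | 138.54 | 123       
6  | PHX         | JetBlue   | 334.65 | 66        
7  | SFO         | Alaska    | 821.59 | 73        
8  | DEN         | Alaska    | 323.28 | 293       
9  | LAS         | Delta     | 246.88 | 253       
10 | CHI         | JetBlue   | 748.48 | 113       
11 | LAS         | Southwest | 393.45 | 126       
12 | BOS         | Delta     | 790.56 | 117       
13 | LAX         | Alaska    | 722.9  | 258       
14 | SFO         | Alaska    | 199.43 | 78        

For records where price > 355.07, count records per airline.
SELECT airline, COUNT(*)
FROM flights
WHERE price > 355.07
GROUP BY airline

Note: WHERE filters rows before grouping.

Result:
  Alaska: 2
  Delta: 2
  JetBlue: 3
  Southwest: 1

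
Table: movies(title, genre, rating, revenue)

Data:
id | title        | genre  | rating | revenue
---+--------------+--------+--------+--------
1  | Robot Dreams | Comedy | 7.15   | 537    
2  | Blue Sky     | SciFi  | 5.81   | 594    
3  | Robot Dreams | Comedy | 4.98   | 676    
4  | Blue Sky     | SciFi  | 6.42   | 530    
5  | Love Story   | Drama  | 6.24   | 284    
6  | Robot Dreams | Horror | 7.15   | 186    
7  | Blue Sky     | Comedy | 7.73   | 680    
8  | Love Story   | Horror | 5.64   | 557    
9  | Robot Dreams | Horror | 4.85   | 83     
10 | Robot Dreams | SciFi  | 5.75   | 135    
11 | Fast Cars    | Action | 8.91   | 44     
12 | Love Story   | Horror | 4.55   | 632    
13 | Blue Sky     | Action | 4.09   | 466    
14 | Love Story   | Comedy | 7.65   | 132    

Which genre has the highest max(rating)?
SELECT genre, MAX(rating) as val
FROM movies
GROUP BY genre
ORDER BY val DESC
LIMIT 1

Result: Action with max(rating) = 8.91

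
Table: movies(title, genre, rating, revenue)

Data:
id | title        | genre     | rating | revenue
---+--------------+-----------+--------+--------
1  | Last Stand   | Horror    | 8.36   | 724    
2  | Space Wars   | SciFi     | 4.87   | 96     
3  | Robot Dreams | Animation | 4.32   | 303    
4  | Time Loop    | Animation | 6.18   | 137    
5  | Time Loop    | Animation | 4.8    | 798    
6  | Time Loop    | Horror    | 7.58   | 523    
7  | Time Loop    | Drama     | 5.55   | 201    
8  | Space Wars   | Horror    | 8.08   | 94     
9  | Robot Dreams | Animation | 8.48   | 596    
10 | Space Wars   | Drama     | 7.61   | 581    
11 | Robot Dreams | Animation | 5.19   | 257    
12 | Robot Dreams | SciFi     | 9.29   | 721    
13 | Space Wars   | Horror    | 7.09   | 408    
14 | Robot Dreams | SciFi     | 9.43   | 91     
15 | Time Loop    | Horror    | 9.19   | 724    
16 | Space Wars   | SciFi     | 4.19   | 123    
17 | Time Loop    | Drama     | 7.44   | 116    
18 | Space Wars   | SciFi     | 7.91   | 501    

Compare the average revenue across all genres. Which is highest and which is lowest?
SELECT genre, AVG(revenue)
FROM movies
GROUP BY genre
ORDER BY AVG(revenue)

All groups:
  Drama: 299.33
  SciFi: 306.40
  Animation: 418.20
  Horror: 494.60

Highest: Horror (494.60)
Lowest: Drama (299.33)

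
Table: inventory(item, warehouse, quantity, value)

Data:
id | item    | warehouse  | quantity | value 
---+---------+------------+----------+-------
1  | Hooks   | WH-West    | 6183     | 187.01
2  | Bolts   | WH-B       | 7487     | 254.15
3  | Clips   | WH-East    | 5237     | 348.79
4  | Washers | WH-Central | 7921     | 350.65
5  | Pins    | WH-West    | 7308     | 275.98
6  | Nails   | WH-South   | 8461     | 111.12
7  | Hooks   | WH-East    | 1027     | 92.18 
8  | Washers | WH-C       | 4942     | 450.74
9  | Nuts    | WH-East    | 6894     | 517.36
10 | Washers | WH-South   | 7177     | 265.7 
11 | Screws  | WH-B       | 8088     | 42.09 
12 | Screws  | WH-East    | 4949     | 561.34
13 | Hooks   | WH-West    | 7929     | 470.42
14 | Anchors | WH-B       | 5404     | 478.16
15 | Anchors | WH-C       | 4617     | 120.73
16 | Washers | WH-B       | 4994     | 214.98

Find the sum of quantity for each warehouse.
SELECT warehouse, SUM(quantity) as result
FROM inventory
GROUP BY warehouse

Result:
  WH-B: 25973
  WH-C: 9559
  WH-Central: 7921
  WH-East: 18107
  WH-South: 15638
  WH-West: 21420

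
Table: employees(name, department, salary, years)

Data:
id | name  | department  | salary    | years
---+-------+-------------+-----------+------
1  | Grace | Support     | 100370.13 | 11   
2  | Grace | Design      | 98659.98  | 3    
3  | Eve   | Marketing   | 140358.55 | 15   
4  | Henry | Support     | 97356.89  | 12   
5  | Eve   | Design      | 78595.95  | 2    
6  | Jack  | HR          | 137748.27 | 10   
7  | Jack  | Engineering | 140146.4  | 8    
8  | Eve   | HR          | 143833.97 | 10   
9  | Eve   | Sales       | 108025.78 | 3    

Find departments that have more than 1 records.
SELECT department, COUNT(*) as cnt
FROM employees
GROUP BY department
HAVING COUNT(*) > 1

Result:
  Design: 2
  HR: 2
  Support: 2

Note: HAVING filters groups after aggregation, WHERE filters rows before.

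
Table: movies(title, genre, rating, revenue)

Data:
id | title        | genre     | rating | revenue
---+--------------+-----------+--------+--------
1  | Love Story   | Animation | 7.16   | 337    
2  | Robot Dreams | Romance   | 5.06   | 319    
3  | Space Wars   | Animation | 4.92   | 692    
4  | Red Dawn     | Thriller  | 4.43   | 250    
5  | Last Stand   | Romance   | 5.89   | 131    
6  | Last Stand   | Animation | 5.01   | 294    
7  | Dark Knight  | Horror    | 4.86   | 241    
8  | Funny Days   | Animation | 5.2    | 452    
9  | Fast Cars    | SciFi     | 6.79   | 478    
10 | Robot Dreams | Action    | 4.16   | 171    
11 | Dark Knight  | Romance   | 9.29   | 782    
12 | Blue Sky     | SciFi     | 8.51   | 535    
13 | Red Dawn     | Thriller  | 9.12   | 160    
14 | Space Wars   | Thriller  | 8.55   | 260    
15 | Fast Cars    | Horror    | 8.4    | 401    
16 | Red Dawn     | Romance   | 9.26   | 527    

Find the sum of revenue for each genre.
SELECT genre, SUM(revenue) as result
FROM movies
GROUP BY genre

Result:
  Action: 171
  Animation: 1775
  Horror: 642
  Romance: 1759
  SciFi: 1013
  Thriller: 670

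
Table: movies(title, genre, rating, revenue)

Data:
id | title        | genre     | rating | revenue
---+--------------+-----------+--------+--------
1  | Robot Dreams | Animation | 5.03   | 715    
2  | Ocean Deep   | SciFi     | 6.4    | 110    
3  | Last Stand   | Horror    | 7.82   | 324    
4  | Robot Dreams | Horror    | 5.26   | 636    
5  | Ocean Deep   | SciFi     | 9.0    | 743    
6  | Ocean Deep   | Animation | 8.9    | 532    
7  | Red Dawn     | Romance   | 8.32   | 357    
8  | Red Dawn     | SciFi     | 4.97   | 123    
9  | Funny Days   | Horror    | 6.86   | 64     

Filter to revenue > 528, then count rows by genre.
SELECT genre, COUNT(*)
FROM movies
WHERE revenue > 528
GROUP BY genre

Note: WHERE filters rows before grouping.

Result:
  Animation: 2
  Horror: 1
  SciFi: 1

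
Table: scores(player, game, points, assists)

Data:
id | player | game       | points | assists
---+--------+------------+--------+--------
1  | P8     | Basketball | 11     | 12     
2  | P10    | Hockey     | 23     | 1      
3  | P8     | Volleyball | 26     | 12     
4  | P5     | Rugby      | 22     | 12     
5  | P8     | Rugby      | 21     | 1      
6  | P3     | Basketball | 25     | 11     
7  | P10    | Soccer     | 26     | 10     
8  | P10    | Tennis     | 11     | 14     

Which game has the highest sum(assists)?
SELECT game, SUM(assists) as val
FROM scores
GROUP BY game
ORDER BY val DESC
LIMIT 1

Result: Basketball with sum(assists) = 23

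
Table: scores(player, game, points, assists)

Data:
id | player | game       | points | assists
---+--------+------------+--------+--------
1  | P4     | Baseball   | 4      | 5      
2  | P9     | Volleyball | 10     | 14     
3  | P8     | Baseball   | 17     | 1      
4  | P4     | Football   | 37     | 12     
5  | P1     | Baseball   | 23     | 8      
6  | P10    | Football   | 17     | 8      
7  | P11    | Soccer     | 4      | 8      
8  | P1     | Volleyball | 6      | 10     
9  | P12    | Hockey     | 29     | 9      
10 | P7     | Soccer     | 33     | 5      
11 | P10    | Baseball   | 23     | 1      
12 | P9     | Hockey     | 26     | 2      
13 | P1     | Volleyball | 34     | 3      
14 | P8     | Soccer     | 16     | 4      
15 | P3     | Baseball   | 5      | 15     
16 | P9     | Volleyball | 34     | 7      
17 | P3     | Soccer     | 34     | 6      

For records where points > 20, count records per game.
SELECT game, COUNT(*)
FROM scores
WHERE points > 20
GROUP BY game

Note: WHERE filters rows before grouping.

Result:
  Baseball: 2
  Football: 1
  Hockey: 2
  Soccer: 2
  Volleyball: 2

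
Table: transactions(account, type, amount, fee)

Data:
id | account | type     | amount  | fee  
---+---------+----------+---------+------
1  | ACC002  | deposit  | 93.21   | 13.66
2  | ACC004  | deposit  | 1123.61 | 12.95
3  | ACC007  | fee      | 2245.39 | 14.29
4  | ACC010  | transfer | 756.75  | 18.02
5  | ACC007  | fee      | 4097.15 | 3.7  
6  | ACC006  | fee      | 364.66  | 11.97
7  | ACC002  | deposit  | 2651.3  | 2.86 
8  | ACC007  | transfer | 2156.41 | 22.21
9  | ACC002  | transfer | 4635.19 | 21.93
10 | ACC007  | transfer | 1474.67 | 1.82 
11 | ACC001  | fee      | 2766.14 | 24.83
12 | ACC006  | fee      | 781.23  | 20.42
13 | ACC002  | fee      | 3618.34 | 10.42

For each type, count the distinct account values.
SELECT type, COUNT(DISTINCT account)
FROM transactions
GROUP BY type

Result:
  deposit: 2 distinct
  fee: 4 distinct
  transfer: 3 distinct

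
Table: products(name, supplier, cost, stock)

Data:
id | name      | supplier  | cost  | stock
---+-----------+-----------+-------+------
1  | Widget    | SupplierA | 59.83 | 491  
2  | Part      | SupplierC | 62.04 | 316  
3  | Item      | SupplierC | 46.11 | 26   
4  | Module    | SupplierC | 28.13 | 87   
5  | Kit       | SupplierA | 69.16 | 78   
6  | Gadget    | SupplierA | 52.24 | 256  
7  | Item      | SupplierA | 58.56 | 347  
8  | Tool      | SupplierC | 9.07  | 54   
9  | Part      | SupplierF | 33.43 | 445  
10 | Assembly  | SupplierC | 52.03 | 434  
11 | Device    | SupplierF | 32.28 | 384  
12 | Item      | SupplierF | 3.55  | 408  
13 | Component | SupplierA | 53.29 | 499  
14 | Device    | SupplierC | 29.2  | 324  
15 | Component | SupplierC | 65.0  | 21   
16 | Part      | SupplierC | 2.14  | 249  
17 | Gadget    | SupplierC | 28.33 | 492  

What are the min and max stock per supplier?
SELECT supplier, MIN(stock), MAX(stock)
FROM products
GROUP BY supplier

Result:
  SupplierA: min=78, max=499
  SupplierC: min=21, max=492
  SupplierF: min=384, max=445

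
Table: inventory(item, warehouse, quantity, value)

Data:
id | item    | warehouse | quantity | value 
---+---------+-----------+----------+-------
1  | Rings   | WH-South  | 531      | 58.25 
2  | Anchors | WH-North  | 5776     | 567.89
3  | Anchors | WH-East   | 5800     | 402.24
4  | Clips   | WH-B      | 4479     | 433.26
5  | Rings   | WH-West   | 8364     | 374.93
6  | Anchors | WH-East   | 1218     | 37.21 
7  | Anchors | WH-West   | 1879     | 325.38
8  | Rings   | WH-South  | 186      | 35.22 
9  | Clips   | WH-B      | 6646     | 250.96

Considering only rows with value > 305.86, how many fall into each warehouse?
SELECT warehouse, COUNT(*)
FROM inventory
WHERE value > 305.86
GROUP BY warehouse

Note: WHERE filters rows before grouping.

Result:
  WH-B: 1
  WH-East: 1
  WH-North: 1
  WH-West: 2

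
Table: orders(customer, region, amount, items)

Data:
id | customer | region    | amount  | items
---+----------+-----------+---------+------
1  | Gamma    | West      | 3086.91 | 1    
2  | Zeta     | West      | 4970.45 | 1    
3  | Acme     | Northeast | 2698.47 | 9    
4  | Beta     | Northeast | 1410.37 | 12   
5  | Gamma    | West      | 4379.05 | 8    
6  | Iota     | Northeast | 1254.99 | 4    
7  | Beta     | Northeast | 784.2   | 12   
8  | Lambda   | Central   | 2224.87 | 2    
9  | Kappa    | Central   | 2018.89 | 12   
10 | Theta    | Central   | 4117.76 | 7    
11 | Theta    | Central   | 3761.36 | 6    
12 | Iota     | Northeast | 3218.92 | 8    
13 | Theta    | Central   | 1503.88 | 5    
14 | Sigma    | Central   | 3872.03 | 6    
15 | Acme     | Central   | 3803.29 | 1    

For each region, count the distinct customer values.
SELECT region, COUNT(DISTINCT customer)
FROM orders
GROUP BY region

Result:
  Central: 5 distinct
  Northeast: 3 distinct
  West: 2 distinct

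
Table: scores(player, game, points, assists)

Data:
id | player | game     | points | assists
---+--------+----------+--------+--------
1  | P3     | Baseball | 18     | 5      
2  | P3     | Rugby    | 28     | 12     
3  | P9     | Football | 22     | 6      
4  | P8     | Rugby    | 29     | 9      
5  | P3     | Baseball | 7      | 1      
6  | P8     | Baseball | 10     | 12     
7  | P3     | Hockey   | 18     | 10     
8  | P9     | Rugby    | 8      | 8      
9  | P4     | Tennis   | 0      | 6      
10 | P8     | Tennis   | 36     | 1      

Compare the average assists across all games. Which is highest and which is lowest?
SELECT game, AVG(assists)
FROM scores
GROUP BY game
ORDER BY AVG(assists)

All groups:
  Tennis: 3.50
  Baseball: 6.00
  Football: 6.00
  Rugby: 9.67
  Hockey: 10.00

Highest: Hockey (10.00)
Lowest: Tennis (3.50)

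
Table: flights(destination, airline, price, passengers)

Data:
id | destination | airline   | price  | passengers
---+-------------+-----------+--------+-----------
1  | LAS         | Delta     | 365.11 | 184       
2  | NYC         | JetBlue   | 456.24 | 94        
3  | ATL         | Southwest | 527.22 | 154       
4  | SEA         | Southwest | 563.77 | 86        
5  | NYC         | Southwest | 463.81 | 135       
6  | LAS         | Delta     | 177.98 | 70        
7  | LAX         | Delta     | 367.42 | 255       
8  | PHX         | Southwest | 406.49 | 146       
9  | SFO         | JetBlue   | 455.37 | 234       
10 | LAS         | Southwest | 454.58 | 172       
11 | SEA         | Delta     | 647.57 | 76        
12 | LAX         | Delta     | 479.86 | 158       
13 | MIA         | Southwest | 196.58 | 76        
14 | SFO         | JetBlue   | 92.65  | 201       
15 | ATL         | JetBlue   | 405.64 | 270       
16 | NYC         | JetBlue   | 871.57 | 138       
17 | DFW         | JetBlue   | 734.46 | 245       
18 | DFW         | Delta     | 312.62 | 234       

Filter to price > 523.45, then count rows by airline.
SELECT airline, COUNT(*)
FROM flights
WHERE price > 523.45
GROUP BY airline

Note: WHERE filters rows before grouping.

Result:
  Delta: 1
  JetBlue: 2
  Southwest: 2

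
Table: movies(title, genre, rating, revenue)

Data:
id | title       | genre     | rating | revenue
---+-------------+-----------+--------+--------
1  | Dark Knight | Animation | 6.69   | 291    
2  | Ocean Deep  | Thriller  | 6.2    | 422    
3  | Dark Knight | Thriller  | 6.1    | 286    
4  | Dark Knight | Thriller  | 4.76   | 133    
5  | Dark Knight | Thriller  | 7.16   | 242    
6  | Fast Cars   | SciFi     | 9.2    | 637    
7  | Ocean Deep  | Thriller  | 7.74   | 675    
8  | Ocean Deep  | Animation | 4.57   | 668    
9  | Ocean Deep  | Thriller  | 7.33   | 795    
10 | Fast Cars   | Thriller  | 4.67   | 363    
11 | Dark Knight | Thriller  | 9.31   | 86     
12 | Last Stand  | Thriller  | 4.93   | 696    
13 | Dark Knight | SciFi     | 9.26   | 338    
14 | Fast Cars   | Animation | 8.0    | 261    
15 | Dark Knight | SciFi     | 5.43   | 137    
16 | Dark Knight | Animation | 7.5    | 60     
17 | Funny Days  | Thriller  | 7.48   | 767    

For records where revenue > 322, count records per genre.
SELECT genre, COUNT(*)
FROM movies
WHERE revenue > 322
GROUP BY genre

Note: WHERE filters rows before grouping.

Result:
  Animation: 1
  SciFi: 2
  Thriller: 6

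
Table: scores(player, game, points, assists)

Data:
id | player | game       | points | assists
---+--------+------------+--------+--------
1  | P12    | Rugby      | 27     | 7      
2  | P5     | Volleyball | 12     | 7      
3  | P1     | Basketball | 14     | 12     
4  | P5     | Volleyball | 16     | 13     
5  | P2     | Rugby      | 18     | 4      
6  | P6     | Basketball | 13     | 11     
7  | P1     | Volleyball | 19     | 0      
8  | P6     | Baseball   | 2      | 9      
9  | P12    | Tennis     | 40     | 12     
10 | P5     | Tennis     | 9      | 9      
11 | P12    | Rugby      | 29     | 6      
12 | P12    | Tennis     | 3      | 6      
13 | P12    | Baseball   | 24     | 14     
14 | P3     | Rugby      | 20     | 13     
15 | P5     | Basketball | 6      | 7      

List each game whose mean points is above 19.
SELECT game, AVG(points)
FROM scores
GROUP BY game
HAVING AVG(points) > 19

Result:
  Rugby: avg=23.50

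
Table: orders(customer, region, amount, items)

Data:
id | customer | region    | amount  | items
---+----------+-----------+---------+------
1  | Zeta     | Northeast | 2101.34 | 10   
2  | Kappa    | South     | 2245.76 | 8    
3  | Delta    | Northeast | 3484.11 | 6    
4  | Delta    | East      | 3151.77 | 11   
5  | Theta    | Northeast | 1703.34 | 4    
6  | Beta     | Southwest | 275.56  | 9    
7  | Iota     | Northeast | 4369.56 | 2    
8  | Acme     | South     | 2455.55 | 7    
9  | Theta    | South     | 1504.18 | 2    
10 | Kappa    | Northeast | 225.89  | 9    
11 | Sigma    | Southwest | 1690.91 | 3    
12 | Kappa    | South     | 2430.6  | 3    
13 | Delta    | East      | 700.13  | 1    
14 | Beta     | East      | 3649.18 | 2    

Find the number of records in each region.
SELECT region, COUNT(*) as count
FROM orders
GROUP BY region

Result:
  East: 3
  Northeast: 5
  South: 4
  Southwest: 2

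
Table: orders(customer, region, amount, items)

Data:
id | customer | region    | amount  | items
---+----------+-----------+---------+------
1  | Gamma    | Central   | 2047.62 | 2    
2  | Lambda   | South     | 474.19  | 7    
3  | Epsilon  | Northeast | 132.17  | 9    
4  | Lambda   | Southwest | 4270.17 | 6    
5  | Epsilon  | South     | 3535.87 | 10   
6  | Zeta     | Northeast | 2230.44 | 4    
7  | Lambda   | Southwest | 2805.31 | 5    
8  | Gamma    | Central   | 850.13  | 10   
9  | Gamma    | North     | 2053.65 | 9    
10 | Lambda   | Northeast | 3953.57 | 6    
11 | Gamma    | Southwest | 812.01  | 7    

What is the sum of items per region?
SELECT region, SUM(items) as result
FROM orders
GROUP BY region

Result:
  Central: 12
  North: 9
  Northeast: 19
  South: 17
  Southwest: 18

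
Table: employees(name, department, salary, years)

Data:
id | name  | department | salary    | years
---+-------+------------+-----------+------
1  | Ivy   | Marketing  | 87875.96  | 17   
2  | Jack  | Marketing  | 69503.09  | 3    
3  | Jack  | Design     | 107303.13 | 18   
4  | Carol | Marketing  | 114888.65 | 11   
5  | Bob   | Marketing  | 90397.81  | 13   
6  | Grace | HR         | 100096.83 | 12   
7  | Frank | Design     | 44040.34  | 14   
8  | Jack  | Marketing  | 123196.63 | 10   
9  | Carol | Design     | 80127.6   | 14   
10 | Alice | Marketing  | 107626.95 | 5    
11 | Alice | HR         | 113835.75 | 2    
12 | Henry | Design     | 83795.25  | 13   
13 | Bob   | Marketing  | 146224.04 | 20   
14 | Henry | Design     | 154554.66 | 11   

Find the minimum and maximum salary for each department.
SELECT department, MIN(salary), MAX(salary)
FROM employees
GROUP BY department

Result:
  Design: min=44040.34, max=154554.66
  HR: min=100096.83, max=113835.75
  Marketing: min=69503.09, max=146224.04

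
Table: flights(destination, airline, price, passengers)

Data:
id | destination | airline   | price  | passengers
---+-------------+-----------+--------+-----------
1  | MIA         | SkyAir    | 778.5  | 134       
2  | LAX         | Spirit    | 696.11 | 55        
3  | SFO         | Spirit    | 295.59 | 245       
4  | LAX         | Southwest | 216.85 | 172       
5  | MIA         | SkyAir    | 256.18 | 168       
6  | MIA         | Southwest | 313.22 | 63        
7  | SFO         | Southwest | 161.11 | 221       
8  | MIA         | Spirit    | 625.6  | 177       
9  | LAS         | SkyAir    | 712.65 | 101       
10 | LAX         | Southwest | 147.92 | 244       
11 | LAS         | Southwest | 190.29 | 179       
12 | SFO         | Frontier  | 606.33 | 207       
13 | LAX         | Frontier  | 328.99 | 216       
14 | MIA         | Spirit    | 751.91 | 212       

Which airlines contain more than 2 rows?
SELECT airline, COUNT(*) as cnt
FROM flights
GROUP BY airline
HAVING COUNT(*) > 2

Result:
  SkyAir: 3
  Southwest: 5
  Spirit: 4

Note: HAVING filters groups after aggregation, WHERE filters rows before.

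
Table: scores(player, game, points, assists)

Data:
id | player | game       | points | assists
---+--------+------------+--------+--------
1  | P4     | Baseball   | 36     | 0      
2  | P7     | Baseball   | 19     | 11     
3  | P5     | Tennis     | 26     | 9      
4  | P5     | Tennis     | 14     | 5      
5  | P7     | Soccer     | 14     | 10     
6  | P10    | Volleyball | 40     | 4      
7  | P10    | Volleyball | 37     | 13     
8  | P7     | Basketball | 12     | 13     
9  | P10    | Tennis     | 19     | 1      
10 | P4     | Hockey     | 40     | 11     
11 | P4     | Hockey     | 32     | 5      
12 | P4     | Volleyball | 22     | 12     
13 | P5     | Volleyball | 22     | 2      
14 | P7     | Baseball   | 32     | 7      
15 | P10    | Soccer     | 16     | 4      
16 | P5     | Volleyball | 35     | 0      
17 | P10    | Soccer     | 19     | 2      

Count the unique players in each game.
SELECT game, COUNT(DISTINCT player)
FROM scores
GROUP BY game

Result:
  Baseball: 2 distinct
  Basketball: 1 distinct
  Hockey: 1 distinct
  Soccer: 2 distinct
  Tennis: 2 distinct
  Volleyball: 3 distinct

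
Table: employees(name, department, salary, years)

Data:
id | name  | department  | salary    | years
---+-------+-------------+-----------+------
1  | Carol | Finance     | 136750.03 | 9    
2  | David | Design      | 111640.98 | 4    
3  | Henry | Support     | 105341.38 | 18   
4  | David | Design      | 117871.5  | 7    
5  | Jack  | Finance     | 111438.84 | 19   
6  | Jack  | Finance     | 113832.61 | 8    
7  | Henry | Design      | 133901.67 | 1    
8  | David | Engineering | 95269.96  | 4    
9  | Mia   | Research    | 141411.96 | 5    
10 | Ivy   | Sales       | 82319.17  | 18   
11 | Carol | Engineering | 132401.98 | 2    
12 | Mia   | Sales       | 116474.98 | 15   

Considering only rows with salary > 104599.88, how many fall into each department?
SELECT department, COUNT(*)
FROM employees
WHERE salary > 104599.88
GROUP BY department

Note: WHERE filters rows before grouping.

Result:
  Design: 3
  Engineering: 1
  Finance: 3
  Research: 1
  Sales: 1
  Support: 1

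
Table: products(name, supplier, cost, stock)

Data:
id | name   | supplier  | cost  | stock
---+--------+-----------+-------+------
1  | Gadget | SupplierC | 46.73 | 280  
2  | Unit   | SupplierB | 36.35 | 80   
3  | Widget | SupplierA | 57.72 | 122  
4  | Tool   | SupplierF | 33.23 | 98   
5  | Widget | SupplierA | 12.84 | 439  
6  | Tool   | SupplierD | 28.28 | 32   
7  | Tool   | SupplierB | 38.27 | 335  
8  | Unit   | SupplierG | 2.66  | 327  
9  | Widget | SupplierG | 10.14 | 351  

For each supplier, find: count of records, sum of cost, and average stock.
SELECT supplier,
       COUNT(*) as cnt,
       SUM(cost) as total_cost,
       AVG(stock) as avg_stock
FROM products
GROUP BY supplier

Result:
  SupplierA: 2 records, 70.56 total cost, 280.50 avg stock
  SupplierB: 2 records, 74.62 total cost, 207.50 avg stock
  SupplierC: 1 records, 46.73 total cost, 280.00 avg stock
  SupplierD: 1 records, 28.28 total cost, 32.00 avg stock
  SupplierF: 1 records, 33.23 total cost, 98.00 avg stock
  SupplierG: 2 records, 12.80 total cost, 339.00 avg stock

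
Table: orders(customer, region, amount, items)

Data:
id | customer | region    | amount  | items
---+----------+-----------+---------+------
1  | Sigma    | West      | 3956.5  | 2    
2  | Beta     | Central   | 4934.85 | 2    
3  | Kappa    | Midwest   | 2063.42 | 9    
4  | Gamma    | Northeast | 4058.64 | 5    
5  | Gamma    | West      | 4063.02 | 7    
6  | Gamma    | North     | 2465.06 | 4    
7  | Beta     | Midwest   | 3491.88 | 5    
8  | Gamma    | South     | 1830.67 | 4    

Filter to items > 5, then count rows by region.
SELECT region, COUNT(*)
FROM orders
WHERE items > 5
GROUP BY region

Note: WHERE filters rows before grouping.

Result:
  Midwest: 1
  West: 1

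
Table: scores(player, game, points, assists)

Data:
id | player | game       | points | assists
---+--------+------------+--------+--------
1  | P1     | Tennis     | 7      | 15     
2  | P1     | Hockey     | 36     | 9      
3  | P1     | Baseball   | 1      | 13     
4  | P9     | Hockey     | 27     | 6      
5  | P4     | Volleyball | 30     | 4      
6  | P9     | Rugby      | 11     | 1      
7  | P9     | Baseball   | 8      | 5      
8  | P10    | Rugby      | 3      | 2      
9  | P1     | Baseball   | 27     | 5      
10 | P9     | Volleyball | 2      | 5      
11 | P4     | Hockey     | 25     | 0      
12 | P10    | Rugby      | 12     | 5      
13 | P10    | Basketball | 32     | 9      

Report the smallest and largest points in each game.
SELECT game, MIN(points), MAX(points)
FROM scores
GROUP BY game

Result:
  Baseball: min=1, max=27
  Basketball: min=32, max=32
  Hockey: min=25, max=36
  Rugby: min=3, max=12
  Tennis: min=7, max=7
  Volleyball: min=2, max=30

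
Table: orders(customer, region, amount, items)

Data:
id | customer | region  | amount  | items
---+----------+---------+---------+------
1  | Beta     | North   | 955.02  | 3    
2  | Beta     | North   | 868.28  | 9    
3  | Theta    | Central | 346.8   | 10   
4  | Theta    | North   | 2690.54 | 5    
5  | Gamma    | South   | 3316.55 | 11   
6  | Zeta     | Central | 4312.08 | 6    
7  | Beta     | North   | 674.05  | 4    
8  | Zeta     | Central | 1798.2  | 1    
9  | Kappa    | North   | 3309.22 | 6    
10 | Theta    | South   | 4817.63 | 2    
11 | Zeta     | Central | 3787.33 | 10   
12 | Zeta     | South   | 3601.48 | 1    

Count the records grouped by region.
SELECT region, COUNT(*) as count
FROM orders
GROUP BY region

Result:
  Central: 4
  North: 5
  South: 3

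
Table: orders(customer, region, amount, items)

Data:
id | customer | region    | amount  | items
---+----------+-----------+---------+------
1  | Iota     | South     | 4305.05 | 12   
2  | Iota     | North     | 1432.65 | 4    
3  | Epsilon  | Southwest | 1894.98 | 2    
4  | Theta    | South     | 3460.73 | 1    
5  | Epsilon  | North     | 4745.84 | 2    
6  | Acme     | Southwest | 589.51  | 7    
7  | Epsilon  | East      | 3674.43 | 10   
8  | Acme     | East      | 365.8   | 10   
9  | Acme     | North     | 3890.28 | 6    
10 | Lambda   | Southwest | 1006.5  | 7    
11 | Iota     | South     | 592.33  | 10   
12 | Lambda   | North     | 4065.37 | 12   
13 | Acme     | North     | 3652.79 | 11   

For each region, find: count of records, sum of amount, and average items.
SELECT region,
       COUNT(*) as cnt,
       SUM(amount) as total_amount,
       AVG(items) as avg_items
FROM orders
GROUP BY region

Result:
  East: 2 records, 4040.23 total amount, 10.00 avg items
  North: 5 records, 17786.93 total amount, 7.00 avg items
  South: 3 records, 8358.11 total amount, 7.67 avg items
  Southwest: 3 records, 3490.99 total amount, 5.33 avg items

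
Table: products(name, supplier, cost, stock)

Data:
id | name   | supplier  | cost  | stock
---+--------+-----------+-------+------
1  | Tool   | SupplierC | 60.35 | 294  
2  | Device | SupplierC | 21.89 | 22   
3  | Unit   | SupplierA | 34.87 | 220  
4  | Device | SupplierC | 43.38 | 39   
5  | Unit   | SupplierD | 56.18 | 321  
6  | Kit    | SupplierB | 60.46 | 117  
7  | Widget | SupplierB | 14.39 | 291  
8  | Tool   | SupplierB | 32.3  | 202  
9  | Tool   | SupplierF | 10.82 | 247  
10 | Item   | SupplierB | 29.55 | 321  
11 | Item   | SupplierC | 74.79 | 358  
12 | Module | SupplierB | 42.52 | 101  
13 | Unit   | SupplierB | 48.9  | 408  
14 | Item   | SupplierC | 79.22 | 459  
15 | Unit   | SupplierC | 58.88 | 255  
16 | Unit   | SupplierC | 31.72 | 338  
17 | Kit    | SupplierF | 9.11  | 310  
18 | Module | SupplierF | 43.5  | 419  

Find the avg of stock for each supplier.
SELECT supplier, AVG(stock) as result
FROM products
GROUP BY supplier

Result:
  SupplierA: 220.00
  SupplierB: 240.00
  SupplierC: 252.14
  SupplierD: 321.00
  SupplierF: 325.33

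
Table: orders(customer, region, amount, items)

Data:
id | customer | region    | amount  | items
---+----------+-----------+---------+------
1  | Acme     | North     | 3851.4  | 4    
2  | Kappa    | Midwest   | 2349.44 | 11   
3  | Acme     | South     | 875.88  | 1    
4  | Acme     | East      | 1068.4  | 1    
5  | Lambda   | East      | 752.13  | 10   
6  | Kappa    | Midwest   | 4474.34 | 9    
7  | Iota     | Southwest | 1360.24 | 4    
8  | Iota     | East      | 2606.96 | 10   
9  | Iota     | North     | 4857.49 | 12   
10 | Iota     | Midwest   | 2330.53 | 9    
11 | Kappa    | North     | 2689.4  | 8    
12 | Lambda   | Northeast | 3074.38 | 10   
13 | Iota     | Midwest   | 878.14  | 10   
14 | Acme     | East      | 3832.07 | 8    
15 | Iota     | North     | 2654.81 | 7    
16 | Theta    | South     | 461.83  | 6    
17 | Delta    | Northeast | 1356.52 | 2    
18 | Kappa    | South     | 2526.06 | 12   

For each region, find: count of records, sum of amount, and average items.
SELECT region,
       COUNT(*) as cnt,
       SUM(amount) as total_amount,
       AVG(items) as avg_items
FROM orders
GROUP BY region

Result:
  East: 4 records, 8259.56 total amount, 7.25 avg items
  Midwest: 4 records, 10032.45 total amount, 9.75 avg items
  North: 4 records, 14053.10 total amount, 7.75 avg items
  Northeast: 2 records, 4430.90 total amount, 6.00 avg items
  South: 3 records, 3863.77 total amount, 6.33 avg items
  Southwest: 1 records, 1360.24 total amount, 4.00 avg items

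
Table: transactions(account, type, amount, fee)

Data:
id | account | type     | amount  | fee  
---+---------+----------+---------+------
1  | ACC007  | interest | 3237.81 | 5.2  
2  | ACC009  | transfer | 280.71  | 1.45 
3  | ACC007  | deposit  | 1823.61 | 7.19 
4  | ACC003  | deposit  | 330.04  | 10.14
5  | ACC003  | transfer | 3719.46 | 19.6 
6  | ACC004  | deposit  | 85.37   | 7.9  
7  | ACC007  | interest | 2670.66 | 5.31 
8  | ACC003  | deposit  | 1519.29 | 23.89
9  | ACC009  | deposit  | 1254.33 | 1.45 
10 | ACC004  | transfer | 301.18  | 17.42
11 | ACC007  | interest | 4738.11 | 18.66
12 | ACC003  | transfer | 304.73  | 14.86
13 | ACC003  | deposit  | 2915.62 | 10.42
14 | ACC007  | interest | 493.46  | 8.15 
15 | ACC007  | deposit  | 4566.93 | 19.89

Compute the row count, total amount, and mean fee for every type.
SELECT type,
       COUNT(*) as cnt,
       SUM(amount) as total_amount,
       AVG(fee) as avg_fee
FROM transactions
GROUP BY type

Result:
  deposit: 7 records, 12495.19 total amount, 11.55 avg fee
  interest: 4 records, 11140.04 total amount, 9.33 avg fee
  transfer: 4 records, 4606.08 total amount, 13.33 avg fee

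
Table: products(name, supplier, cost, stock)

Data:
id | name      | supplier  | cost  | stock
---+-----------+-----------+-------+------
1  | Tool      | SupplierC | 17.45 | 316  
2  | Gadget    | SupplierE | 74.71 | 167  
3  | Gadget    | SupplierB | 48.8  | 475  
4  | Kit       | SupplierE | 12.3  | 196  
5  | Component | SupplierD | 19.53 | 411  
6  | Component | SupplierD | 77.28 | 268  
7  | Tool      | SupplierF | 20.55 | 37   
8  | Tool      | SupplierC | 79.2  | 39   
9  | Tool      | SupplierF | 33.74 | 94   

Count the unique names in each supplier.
SELECT supplier, COUNT(DISTINCT name)
FROM products
GROUP BY supplier

Result:
  SupplierB: 1 distinct
  SupplierC: 1 distinct
  SupplierD: 1 distinct
  SupplierE: 2 distinct
  SupplierF: 1 distinct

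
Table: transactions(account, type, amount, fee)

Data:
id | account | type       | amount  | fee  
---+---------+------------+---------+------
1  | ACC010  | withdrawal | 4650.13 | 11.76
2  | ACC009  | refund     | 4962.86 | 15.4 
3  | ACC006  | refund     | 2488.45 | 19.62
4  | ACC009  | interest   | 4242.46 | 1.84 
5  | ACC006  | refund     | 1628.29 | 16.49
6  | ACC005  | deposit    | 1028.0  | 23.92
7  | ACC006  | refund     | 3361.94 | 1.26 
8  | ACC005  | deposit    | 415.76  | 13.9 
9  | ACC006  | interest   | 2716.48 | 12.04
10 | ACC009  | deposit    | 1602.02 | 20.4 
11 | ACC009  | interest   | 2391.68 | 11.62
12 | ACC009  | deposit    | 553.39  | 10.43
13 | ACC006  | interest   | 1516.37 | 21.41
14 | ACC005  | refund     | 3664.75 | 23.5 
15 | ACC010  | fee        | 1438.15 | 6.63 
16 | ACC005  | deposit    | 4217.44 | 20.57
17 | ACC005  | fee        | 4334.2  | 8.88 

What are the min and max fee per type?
SELECT type, MIN(fee), MAX(fee)
FROM transactions
GROUP BY type

Result:
  deposit: min=10.43, max=23.92
  fee: min=6.63, max=8.88
  interest: min=1.84, max=21.41
  refund: min=1.26, max=23.50
  withdrawal: min=11.76, max=11.76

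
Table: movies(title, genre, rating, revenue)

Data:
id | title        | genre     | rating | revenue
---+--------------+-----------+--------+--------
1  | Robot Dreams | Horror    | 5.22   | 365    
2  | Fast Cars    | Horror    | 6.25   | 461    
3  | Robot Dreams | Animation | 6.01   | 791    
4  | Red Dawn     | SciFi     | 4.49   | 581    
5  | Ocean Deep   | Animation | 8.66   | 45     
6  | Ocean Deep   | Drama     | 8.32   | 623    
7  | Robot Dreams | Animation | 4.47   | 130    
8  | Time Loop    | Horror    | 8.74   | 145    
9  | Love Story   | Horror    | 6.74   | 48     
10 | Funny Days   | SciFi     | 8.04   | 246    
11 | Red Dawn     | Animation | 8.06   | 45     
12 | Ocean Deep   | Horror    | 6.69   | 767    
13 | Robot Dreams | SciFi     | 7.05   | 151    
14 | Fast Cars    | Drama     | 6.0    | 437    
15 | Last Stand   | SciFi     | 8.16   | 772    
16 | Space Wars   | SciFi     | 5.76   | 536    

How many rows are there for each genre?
SELECT genre, COUNT(*) as count
FROM movies
GROUP BY genre

Result:
  Animation: 4
  Drama: 2
  Horror: 5
  SciFi: 5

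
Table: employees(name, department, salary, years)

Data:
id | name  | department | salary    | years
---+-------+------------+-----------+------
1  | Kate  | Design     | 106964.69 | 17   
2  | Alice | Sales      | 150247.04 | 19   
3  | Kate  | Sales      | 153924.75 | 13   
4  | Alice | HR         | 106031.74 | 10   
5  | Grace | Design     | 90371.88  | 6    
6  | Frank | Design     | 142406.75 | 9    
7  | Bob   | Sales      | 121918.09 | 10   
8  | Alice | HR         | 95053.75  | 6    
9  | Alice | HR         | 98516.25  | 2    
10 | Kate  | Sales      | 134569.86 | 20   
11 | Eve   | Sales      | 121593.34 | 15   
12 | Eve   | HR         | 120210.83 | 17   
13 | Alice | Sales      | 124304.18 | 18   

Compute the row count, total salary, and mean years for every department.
SELECT department,
       COUNT(*) as cnt,
       SUM(salary) as total_salary,
       AVG(years) as avg_years
FROM employees
GROUP BY department

Result:
  Design: 3 records, 339743.32 total salary, 10.67 avg years
  HR: 4 records, 419812.57 total salary, 8.75 avg years
  Sales: 6 records, 806557.26 total salary, 15.83 avg years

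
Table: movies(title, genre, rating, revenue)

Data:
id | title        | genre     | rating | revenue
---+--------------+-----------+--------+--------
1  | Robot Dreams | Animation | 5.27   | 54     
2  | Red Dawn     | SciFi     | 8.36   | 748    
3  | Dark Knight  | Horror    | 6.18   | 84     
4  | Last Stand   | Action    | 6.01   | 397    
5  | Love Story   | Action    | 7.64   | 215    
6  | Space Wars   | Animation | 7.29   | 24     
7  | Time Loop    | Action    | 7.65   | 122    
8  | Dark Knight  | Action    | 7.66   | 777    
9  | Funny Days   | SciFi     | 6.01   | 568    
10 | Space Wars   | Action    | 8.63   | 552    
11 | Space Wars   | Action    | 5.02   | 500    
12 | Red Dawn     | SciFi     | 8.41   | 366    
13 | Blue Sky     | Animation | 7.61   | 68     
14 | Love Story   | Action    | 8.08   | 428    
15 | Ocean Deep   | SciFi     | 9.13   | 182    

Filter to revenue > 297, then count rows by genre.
SELECT genre, COUNT(*)
FROM movies
WHERE revenue > 297
GROUP BY genre

Note: WHERE filters rows before grouping.

Result:
  Action: 5
  SciFi: 3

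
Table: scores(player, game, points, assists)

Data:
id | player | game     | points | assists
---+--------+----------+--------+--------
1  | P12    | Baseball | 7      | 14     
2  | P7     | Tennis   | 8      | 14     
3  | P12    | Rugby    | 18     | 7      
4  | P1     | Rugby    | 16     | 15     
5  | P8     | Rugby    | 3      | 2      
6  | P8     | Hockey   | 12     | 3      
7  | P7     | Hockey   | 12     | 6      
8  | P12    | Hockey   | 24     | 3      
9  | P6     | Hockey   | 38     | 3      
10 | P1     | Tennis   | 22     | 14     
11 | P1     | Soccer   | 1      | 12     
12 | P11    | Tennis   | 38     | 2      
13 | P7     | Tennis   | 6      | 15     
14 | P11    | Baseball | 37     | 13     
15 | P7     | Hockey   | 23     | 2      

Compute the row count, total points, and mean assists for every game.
SELECT game,
       COUNT(*) as cnt,
       SUM(points) as total_points,
       AVG(assists) as avg_assists
FROM scores
GROUP BY game

Result:
  Baseball: 2 records, 44 total points, 13.50 avg assists
  Hockey: 5 records, 109 total points, 3.40 avg assists
  Rugby: 3 records, 37 total points, 8.00 avg assists
  Soccer: 1 records, 1 total points, 12.00 avg assists
  Tennis: 4 records, 74 total points, 11.25 avg assists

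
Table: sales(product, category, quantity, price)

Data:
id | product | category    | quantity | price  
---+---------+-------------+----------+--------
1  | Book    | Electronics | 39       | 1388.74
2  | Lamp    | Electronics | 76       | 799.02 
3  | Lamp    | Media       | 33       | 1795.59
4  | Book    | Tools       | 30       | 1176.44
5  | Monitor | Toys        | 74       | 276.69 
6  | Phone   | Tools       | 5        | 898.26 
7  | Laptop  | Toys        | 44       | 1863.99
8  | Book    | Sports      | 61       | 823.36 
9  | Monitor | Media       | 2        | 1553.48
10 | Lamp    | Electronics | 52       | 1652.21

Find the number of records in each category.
SELECT category, COUNT(*) as count
FROM sales
GROUP BY category

Result:
  Electronics: 3
  Media: 2
  Sports: 1
  Tools: 2
  Toys: 2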